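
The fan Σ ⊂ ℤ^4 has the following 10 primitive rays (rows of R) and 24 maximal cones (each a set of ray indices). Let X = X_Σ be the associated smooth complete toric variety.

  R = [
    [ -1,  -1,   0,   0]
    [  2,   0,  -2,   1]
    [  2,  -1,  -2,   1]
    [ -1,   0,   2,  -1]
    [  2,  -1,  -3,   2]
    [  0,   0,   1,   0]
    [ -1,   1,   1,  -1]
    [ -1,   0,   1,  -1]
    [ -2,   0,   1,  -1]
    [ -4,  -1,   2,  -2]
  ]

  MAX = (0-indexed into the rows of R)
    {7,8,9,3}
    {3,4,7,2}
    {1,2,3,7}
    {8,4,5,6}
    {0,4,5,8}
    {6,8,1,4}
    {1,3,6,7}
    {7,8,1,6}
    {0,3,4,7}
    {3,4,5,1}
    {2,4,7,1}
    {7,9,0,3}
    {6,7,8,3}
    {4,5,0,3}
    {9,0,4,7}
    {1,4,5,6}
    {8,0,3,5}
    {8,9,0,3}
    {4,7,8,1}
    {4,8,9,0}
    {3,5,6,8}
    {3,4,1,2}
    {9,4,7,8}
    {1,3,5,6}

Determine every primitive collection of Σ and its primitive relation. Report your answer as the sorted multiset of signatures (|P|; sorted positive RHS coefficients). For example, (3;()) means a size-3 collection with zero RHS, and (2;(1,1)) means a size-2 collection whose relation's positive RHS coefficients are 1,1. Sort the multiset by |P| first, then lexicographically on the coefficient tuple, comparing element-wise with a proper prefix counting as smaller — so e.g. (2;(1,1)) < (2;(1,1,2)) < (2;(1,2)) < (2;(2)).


19 minimal non-faces of Δ(Σ) (on 10 rays):

  P = {0,6}:  v_{0} + v_{6} = v_{8}  →  sig = (2;(1))
  P = {5,7}:  v_{5} + v_{7} = v_{3}  →  sig = (2;(1))
  P = {0,1}:  v_{0} + v_{1} = v_{4} + v_{7}  →  sig = (2;(1,1))
  P = {2,6}:  v_{2} + v_{6} = v_{1} + v_{7}  →  sig = (2;(1,1))
  P = {5,9}:  v_{5} + v_{9} = v_{0} + v_{3} + v_{8}  →  sig = (2;(1,1,1))
  P = {1,9}:  v_{1} + v_{9} = v_{4} + 2·v_{7} + v_{8}  →  sig = (2;(1,1,2))
  P = {2,5}:  v_{2} + v_{5} = v_{1} + 2·v_{3} + v_{4}  →  sig = (2;(1,1,2))
  P = {2,9}:  v_{2} + v_{9} = v_{0} + v_{4} + 3·v_{7}  →  sig = (2;(1,1,3))
  P = {2,8}:  v_{2} + v_{8} = v_{4} + 2·v_{7}  →  sig = (2;(1,2))
  P = {6,9}:  v_{6} + v_{9} = v_{7} + 2·v_{8}  →  sig = (2;(1,2))
  P = {0,2}:  v_{0} + v_{2} = v_{3} + 2·v_{4} + 2·v_{7}  →  sig = (2;(1,2,2))
  P = {1,5,8}:  v_{1} + v_{5} + v_{8} = 0  →  sig = (3;())
  P = {3,4,6}:  v_{3} + v_{4} + v_{6} = 0  →  sig = (3;())
  P = {0,7,8}:  v_{0} + v_{7} + v_{8} = v_{9}  →  sig = (3;(1))
  P = {1,3,8}:  v_{1} + v_{3} + v_{8} = v_{7}  →  sig = (3;(1))
  P = {3,4,8}:  v_{3} + v_{4} + v_{8} = v_{0}  →  sig = (3;(1))
  P = {4,6,7}:  v_{4} + v_{6} + v_{7} = v_{1} + v_{8}  →  sig = (3;(1,1))
  P = {3,4,9}:  v_{3} + v_{4} + v_{9} = 2·v_{0} + v_{7}  →  sig = (3;(1,2))
  P = {1,3,4,7}:  v_{1} + v_{3} + v_{4} + v_{7} = v_{2}  →  sig = (4;(1))

Hence PRS(X_Σ) =
    |P|=2: 11 collections, coeffs (1), (1), (1,1), (1,1), (1,1,1), (1,1,2), (1,1,2), (1,1,3), (1,2), (1,2), (1,2,2)
    |P|=3: 7 collections, coeffs (), (), (1), (1), (1), (1,1), (1,2)
    |P|=4: 1 collection, coeffs (1)


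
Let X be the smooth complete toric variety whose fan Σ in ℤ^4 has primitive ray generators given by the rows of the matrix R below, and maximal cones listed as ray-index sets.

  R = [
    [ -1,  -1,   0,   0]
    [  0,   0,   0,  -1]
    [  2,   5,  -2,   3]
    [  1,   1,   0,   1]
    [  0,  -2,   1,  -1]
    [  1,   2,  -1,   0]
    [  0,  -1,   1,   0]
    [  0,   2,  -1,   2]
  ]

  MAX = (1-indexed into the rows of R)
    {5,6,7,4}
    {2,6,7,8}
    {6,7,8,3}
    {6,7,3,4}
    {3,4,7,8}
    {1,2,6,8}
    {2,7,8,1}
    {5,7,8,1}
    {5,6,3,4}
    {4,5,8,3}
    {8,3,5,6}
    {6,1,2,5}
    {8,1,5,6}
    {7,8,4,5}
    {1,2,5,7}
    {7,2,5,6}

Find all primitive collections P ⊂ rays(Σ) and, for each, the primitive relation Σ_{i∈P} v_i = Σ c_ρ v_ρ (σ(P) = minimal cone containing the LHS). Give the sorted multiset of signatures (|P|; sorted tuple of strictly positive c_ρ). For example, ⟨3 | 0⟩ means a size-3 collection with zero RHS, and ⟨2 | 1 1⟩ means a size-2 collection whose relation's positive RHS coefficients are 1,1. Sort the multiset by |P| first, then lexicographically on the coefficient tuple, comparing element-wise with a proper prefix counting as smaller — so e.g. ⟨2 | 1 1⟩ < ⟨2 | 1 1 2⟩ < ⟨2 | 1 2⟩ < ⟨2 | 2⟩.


Δ(Σ) — 8 vertices, 9 min non-faces:

  P = {1,4}:  v_{1} + v_{4} = v_{5} + v_{8}  ⇒ sig = ⟨2 | 1 1⟩
  P = {2,4}:  v_{2} + v_{4} = v_{6} + v_{7}  ⇒ sig = ⟨2 | 1 1⟩
  P = {1,3}:  v_{1} + v_{3} = v_{5} + v_{6} + 2·v_{8}  ⇒ sig = ⟨2 | 1 1 2⟩
  P = {2,3}:  v_{2} + v_{3} = 2·v_{6} + v_{7} + v_{8}  ⇒ sig = ⟨2 | 1 1 2⟩
  P = {1,6,7}:  v_{1} + v_{6} + v_{7} = 0  ⇒ sig = ⟨3 | 0⟩
  P = {2,5,8}:  v_{2} + v_{5} + v_{8} = 0  ⇒ sig = ⟨3 | 0⟩
  P = {4,6,8}:  v_{4} + v_{6} + v_{8} = v_{3}  ⇒ sig = ⟨3 | 1⟩
  P = {3,5,7}:  v_{3} + v_{5} + v_{7} = 2·v_{4}  ⇒ sig = ⟨3 | 2⟩
  P = {5,6,7,8}:  v_{5} + v_{6} + v_{7} + v_{8} = v_{4}  ⇒ sig = ⟨4 | 1⟩

Sorted signature multiset PRS(X):
{ ⟨2 | 1 1⟩ ×2,  ⟨2 | 1 1 2⟩ ×2,  ⟨3 | 0⟩ ×2,  ⟨3 | 1⟩,  ⟨3 | 2⟩,  ⟨4 | 1⟩ }


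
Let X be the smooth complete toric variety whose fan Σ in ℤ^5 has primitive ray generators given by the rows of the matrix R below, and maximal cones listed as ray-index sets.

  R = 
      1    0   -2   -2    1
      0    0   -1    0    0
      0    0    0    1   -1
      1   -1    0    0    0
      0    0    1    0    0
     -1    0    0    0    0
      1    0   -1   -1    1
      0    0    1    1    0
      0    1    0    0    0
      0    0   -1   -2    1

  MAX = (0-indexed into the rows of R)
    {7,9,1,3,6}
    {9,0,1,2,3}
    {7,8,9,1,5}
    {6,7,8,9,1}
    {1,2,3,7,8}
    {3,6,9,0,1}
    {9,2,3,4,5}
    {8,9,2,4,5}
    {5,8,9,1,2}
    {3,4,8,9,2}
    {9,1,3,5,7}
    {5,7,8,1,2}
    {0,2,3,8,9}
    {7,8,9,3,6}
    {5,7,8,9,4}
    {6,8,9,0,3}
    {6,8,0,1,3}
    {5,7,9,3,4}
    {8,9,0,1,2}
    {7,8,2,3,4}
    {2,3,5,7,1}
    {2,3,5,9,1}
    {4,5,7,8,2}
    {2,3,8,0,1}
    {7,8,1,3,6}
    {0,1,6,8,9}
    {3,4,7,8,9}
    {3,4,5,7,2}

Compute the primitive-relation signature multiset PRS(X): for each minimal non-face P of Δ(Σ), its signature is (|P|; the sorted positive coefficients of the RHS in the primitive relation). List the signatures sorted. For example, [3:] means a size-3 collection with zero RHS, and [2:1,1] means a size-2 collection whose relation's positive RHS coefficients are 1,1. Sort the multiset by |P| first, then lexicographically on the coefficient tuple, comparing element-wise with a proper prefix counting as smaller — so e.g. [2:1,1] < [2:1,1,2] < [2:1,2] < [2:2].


The 10 primitive collections of Σ (r=10, n=5):

  {1,4}:  v_{1} + v_{4} = 0  ⇒ sig = [2:]
  {0,7}:  v_{0} + v_{7} = v_{6}  ⇒ sig = [2:1]
  {0,5}:  v_{0} + v_{5} = v_{1} + v_{9}  ⇒ sig = [2:1,1]
  {0,4}:  v_{0} + v_{4} = v_{3} + v_{8} + v_{9}  ⇒ sig = [2:1,1,1]
  {2,6}:  v_{2} + v_{6} = v_{1} + v_{3} + v_{8}  ⇒ sig = [2:1,1,1]
  {5,6}:  v_{5} + v_{6} = v_{1} + v_{7} + v_{9}  ⇒ sig = [2:1,1,1]
  {4,6}:  v_{4} + v_{6} = v_{3} + v_{7} + v_{8} + v_{9}  ⇒ sig = [2:1,1,1,1]
  {2,7,9}:  v_{2} + v_{7} + v_{9} = 0  ⇒ sig = [3:]
  {3,5,8}:  v_{3} + v_{5} + v_{8} = 0  ⇒ sig = [3:]
  {1,3,8,9}:  v_{1} + v_{3} + v_{8} + v_{9} = v_{0}  ⇒ sig = [4:1]

so the primitive-relation signature multiset is
[[2:], [2:1], [2:1,1], [2:1,1,1], [2:1,1,1], [2:1,1,1], [2:1,1,1,1], [3:], [3:], [4:1]]


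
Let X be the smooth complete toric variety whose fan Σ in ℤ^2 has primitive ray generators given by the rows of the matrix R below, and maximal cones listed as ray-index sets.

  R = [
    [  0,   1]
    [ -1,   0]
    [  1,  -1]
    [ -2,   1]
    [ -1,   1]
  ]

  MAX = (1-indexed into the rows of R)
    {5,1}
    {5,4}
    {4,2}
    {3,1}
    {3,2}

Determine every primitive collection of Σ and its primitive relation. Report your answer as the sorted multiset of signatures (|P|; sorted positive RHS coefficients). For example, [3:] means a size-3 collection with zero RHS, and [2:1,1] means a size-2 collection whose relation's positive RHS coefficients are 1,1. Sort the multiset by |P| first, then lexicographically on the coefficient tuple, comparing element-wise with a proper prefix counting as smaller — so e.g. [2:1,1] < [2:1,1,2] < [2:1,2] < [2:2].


Δ(Σ) — 5 vertices, 5 min non-faces:

  • {3,5}:  v_{3} + v_{5} = 0  ⟹  sig = [2:]
  • {1,2}:  v_{1} + v_{2} = v_{5}  ⟹  sig = [2:1]
  • {2,5}:  v_{2} + v_{5} = v_{4}  ⟹  sig = [2:1]
  • {3,4}:  v_{3} + v_{4} = v_{2}  ⟹  sig = [2:1]
  • {1,4}:  v_{1} + v_{4} = 2·v_{5}  ⟹  sig = [2:2]

Sorted signature multiset PRS(X):
{ [2:],  [2:1] ×3,  [2:2] }


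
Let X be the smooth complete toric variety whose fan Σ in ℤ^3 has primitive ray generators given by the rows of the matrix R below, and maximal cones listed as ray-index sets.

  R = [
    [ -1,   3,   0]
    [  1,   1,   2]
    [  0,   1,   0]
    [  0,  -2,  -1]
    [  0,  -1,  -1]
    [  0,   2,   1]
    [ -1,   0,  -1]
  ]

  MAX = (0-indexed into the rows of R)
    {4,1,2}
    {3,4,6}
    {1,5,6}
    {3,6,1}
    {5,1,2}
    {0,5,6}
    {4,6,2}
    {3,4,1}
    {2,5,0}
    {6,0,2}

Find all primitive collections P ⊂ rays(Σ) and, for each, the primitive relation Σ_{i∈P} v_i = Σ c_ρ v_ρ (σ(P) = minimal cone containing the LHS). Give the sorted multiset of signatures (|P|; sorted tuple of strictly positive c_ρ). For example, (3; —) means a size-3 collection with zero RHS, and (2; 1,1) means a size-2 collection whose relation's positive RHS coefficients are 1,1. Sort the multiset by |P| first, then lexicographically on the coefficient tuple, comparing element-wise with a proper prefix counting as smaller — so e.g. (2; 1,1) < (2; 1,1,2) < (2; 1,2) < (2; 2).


Σ has 9 primitive collections:

  P = {3,5}:  v_{3} + v_{5} = 0  so sig = (2; —)
  P = {2,3}:  v_{2} + v_{3} = v_{4}  so sig = (2; 1)
  P = {4,5}:  v_{4} + v_{5} = v_{2}  so sig = (2; 1)
  P = {0,3}:  v_{0} + v_{3} = v_{2} + v_{6}  so sig = (2; 1,1)
  P = {0,4}:  v_{0} + v_{4} = 2·v_{2} + v_{6}  so sig = (2; 1,2)
  P = {0,1}:  v_{0} + v_{1} = 2·v_{5}  so sig = (2; 2)
  P = {1,4,6}:  v_{1} + v_{4} + v_{6} = 0  so sig = (3; —)
  P = {1,2,6}:  v_{1} + v_{2} + v_{6} = v_{5}  so sig = (3; 1)
  P = {2,5,6}:  v_{2} + v_{5} + v_{6} = v_{0}  so sig = (3; 1)

Sorted signature multiset PRS(X):
    |P|=2: 6 collections, coeffs (), (1), (1), (1,1), (1,2), (2)
    |P|=3: 3 collections, coeffs (), (1), (1)


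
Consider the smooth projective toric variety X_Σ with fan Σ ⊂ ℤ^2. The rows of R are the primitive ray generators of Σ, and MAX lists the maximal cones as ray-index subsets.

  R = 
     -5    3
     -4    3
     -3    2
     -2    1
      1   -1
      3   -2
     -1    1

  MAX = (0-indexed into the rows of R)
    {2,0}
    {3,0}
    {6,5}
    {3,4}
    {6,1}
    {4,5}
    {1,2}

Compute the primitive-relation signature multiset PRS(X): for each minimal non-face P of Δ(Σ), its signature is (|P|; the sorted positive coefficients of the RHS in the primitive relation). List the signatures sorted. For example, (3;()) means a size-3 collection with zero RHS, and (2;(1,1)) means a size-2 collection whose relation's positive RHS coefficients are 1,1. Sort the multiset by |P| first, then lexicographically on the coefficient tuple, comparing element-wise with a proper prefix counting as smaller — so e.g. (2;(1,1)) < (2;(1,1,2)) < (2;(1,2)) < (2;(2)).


14 minimal non-faces of Δ(Σ) (on 7 rays):

  • {2,5}:  v_{2} + v_{5} = 0 ; sig = (2;())
  • {4,6}:  v_{4} + v_{6} = 0 ; sig = (2;())
  • {0,5}:  v_{0} + v_{5} = v_{3} ; sig = (2;(1))
  • {1,4}:  v_{1} + v_{4} = v_{2} ; sig = (2;(1))
  • {1,5}:  v_{1} + v_{5} = v_{6} ; sig = (2;(1))
  • {2,3}:  v_{2} + v_{3} = v_{0} ; sig = (2;(1))
  • {2,4}:  v_{2} + v_{4} = v_{3} ; sig = (2;(1))
  • {2,6}:  v_{2} + v_{6} = v_{1} ; sig = (2;(1))
  • {3,5}:  v_{3} + v_{5} = v_{4} ; sig = (2;(1))
  • {3,6}:  v_{3} + v_{6} = v_{2} ; sig = (2;(1))
  • {0,4}:  v_{0} + v_{4} = 2·v_{3} ; sig = (2;(2))
  • {0,6}:  v_{0} + v_{6} = 2·v_{2} ; sig = (2;(2))
  • {1,3}:  v_{1} + v_{3} = 2·v_{2} ; sig = (2;(2))
  • {0,1}:  v_{0} + v_{1} = 3·v_{2} ; sig = (2;(3))

Hence PRS(X_Σ) =
    (2;())
    (2;())
    (2;(1))
    (2;(1))
    (2;(1))
    (2;(1))
    (2;(1))
    (2;(1))
    (2;(1))
    (2;(1))
    (2;(2))
    (2;(2))
    (2;(2))
    (2;(3))


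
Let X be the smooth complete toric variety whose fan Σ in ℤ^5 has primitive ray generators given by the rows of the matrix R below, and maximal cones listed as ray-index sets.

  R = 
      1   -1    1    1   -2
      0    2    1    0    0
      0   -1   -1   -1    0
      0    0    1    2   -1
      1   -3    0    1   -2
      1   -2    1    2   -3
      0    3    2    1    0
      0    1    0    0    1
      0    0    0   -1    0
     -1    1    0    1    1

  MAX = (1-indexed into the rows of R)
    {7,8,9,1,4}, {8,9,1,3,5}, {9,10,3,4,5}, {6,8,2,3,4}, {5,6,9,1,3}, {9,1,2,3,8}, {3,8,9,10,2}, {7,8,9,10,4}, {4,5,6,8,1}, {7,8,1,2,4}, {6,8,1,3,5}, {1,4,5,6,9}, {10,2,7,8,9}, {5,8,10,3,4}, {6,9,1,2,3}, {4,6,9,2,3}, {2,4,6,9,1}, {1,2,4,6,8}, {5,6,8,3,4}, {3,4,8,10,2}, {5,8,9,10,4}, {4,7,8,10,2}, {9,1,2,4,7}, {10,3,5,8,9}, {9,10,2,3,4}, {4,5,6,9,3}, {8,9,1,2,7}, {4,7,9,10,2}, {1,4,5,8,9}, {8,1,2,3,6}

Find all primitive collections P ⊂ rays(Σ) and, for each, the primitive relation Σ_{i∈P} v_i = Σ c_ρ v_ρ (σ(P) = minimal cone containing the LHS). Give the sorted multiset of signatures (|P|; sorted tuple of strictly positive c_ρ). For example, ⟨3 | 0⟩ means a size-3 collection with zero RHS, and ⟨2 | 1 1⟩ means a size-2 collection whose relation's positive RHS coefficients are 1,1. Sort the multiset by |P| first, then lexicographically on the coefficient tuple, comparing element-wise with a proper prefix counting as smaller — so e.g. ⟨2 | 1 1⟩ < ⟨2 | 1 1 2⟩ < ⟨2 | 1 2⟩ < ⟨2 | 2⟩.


Δ(Σ) — 10 vertices, 10 min non-faces:

  P = {1,10}:  v_{1} + v_{10} = v_{4}  ⟹  sig = ⟨2 | 1⟩
  P = {2,5}:  v_{2} + v_{5} = v_{1}  ⟹  sig = ⟨2 | 1⟩
  P = {3,7}:  v_{3} + v_{7} = v_{2}  ⟹  sig = ⟨2 | 1⟩
  P = {6,7}:  v_{6} + v_{7} = v_{1} + v_{2} + v_{4}  ⟹  sig = ⟨2 | 1 1 1⟩
  P = {5,7}:  v_{5} + v_{7} = v_{1} + v_{4} + v_{8} + v_{9}  ⟹  sig = ⟨2 | 1 1 1 1⟩
  P = {6,10}:  v_{6} + v_{10} = v_{3} + 2·v_{4}  ⟹  sig = ⟨2 | 1 2⟩
  P = {1,3,4}:  v_{1} + v_{3} + v_{4} = v_{6}  ⟹  sig = ⟨3 | 1⟩
  P = {6,8,9}:  v_{6} + v_{8} + v_{9} = v_{1}  ⟹  sig = ⟨3 | 1⟩
  P = {3,4,8,9}:  v_{3} + v_{4} + v_{8} + v_{9} = 0  ⟹  sig = ⟨4 | 0⟩
  P = {2,4,8,9}:  v_{2} + v_{4} + v_{8} + v_{9} = v_{7}  ⟹  sig = ⟨4 | 1⟩

Sorted signature multiset PRS(X):
{ ⟨2 | 1⟩ ×3,  ⟨2 | 1 1 1⟩,  ⟨2 | 1 1 1 1⟩,  ⟨2 | 1 2⟩,  ⟨3 | 1⟩ ×2,  ⟨4 | 0⟩,  ⟨4 | 1⟩ }


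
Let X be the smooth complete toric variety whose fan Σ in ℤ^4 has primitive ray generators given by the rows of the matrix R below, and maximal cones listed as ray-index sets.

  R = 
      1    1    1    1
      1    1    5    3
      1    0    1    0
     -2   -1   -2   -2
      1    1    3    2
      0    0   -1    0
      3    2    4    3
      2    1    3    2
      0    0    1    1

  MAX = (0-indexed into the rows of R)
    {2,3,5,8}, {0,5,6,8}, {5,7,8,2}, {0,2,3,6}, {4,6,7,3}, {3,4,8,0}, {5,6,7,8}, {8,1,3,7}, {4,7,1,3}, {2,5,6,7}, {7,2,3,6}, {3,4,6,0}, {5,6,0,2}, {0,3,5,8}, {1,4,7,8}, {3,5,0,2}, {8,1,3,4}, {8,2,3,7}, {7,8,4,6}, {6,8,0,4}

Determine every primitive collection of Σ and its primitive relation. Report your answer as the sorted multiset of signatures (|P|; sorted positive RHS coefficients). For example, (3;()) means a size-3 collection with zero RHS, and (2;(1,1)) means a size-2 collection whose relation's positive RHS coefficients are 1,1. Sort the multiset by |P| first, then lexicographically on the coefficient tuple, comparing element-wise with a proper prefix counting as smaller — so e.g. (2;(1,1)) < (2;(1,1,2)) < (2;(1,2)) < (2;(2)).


Primitive collections (13):

  P={0,7}:  v_{0} + v_{7} = v_{6}  ⟹  sig = (2;(1))
  P={1,5}:  v_{1} + v_{5} = v_{4} + v_{8}  ⟹  sig = (2;(1,1))
  P={4,5}:  v_{4} + v_{5} = v_{0} + v_{8}  ⟹  sig = (2;(1,1))
  P={1,6}:  v_{1} + v_{6} = 2·v_{4} + v_{7}  ⟹  sig = (2;(1,2))
  P={2,4}:  v_{2} + v_{4} = v_{3} + 2·v_{7}  ⟹  sig = (2;(1,2))
  P={1,2}:  v_{1} + v_{2} = 2·v_{3} + 3·v_{7} + v_{8}  ⟹  sig = (2;(1,2,3))
  P={0,1}:  v_{0} + v_{1} = 2·v_{4}  ⟹  sig = (2;(2))
  P={3,5,7}:  v_{3} + v_{5} + v_{7} = 0  ⟹  sig = (3;())
  P={0,2,8}:  v_{0} + v_{2} + v_{8} = v_{7}  ⟹  sig = (3;(1))
  P={3,5,6}:  v_{3} + v_{5} + v_{6} = v_{0}  ⟹  sig = (3;(1))
  P={3,6,8}:  v_{3} + v_{6} + v_{8} = v_{4}  ⟹  sig = (3;(1))
  P={2,6,8}:  v_{2} + v_{6} + v_{8} = 2·v_{7}  ⟹  sig = (3;(2))
  P={3,4,7,8}:  v_{3} + v_{4} + v_{7} + v_{8} = v_{1}  ⟹  sig = (4;(1))

Hence PRS(X_Σ) =
    |P|=2: 7 collections, coeffs (1), (1,1), (1,1), (1,2), (1,2), (1,2,3), (2)
    |P|=3: 5 collections, coeffs (), (1), (1), (1), (2)
    |P|=4: 1 collection, coeffs (1)


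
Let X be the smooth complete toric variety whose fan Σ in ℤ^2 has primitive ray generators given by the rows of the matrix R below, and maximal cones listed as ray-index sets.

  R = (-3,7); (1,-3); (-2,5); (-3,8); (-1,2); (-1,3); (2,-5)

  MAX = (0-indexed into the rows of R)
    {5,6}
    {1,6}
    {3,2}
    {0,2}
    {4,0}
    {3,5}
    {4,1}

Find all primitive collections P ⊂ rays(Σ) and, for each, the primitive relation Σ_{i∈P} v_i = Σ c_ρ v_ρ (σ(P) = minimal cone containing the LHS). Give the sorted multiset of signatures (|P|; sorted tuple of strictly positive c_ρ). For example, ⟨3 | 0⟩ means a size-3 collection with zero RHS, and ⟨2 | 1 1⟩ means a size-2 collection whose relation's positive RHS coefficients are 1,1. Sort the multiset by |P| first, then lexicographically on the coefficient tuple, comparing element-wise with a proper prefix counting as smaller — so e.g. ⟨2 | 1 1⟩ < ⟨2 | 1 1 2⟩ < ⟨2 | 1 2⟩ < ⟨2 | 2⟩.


Σ has 14 primitive collections:

  P={1,5}:  v_{1} + v_{5} = 0 — sig = ⟨2 | 0⟩
  P={2,6}:  v_{2} + v_{6} = 0 — sig = ⟨2 | 0⟩
  P={0,6}:  v_{0} + v_{6} = v_{4} — sig = ⟨2 | 1⟩
  P={1,2}:  v_{1} + v_{2} = v_{4} — sig = ⟨2 | 1⟩
  P={1,3}:  v_{1} + v_{3} = v_{2} — sig = ⟨2 | 1⟩
  P={2,4}:  v_{2} + v_{4} = v_{0} — sig = ⟨2 | 1⟩
  P={2,5}:  v_{2} + v_{5} = v_{3} — sig = ⟨2 | 1⟩
  P={3,6}:  v_{3} + v_{6} = v_{5} — sig = ⟨2 | 1⟩
  P={4,5}:  v_{4} + v_{5} = v_{2} — sig = ⟨2 | 1⟩
  P={4,6}:  v_{4} + v_{6} = v_{1} — sig = ⟨2 | 1⟩
  P={0,1}:  v_{0} + v_{1} = 2·v_{4} — sig = ⟨2 | 2⟩
  P={0,5}:  v_{0} + v_{5} = 2·v_{2} — sig = ⟨2 | 2⟩
  P={3,4}:  v_{3} + v_{4} = 2·v_{2} — sig = ⟨2 | 2⟩
  P={0,3}:  v_{0} + v_{3} = 3·v_{2} — sig = ⟨2 | 3⟩

so the primitive-relation signature multiset is
    |P|=2: 14 collections, coeffs (), (), (1), (1), (1), (1), (1), (1), (1), (1), (2), (2), (2), (3)


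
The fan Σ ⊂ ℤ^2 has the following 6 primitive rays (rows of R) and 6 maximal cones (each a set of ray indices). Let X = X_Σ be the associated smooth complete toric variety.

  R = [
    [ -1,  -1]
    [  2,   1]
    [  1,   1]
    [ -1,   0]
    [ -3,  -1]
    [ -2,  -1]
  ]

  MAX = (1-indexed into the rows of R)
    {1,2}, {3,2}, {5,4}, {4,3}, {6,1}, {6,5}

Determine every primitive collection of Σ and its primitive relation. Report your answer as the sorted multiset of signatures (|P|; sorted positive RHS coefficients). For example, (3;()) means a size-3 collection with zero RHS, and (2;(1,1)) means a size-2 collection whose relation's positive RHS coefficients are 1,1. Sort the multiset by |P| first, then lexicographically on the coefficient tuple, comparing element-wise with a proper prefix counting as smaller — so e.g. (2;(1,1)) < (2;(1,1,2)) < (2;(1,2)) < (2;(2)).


9 collections generate NE(X_Σ); each relation:

  {1,3}:  v_{1} + v_{3} = 0 — sig = (2;())
  {2,6}:  v_{2} + v_{6} = 0 — sig = (2;())
  {1,4}:  v_{1} + v_{4} = v_{6} — sig = (2;(1))
  {2,4}:  v_{2} + v_{4} = v_{3} — sig = (2;(1))
  {2,5}:  v_{2} + v_{5} = v_{4} — sig = (2;(1))
  {3,6}:  v_{3} + v_{6} = v_{4} — sig = (2;(1))
  {4,6}:  v_{4} + v_{6} = v_{5} — sig = (2;(1))
  {1,5}:  v_{1} + v_{5} = 2·v_{6} — sig = (2;(2))
  {3,5}:  v_{3} + v_{5} = 2·v_{4} — sig = (2;(2))

Signatures (|P|; sorted positive RHS coefficients), sorted:
{ (2;()) ×2,  (2;(1)) ×5,  (2;(2)) ×2 }


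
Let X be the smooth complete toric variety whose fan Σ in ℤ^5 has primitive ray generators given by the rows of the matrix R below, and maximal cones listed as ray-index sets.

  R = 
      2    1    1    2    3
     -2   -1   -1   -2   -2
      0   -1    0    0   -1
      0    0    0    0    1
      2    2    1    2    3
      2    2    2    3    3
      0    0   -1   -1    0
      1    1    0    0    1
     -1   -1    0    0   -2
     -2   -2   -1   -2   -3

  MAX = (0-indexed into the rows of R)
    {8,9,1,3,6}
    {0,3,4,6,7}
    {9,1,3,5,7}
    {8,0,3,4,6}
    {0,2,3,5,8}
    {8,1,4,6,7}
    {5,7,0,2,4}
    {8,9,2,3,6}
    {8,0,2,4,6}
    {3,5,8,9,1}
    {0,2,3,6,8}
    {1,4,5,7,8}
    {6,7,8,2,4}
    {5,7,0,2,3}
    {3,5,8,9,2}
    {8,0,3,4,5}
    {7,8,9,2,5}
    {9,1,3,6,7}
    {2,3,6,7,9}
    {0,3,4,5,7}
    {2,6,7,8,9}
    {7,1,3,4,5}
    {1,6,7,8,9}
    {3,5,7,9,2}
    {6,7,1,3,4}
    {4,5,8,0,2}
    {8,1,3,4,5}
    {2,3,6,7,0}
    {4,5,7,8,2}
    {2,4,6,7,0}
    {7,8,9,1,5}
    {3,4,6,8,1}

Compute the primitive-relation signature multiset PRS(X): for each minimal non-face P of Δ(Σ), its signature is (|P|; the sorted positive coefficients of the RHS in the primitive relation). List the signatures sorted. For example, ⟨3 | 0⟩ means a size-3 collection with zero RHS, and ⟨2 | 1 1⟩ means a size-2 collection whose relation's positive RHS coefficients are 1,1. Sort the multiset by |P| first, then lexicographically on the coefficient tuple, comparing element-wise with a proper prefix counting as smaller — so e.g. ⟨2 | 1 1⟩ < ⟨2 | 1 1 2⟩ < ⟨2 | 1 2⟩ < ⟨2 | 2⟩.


Minimal non-faces — 8 found among 10 rays, 32 max cones:

  P={4,9}:  v_{4} + v_{9} = 0  →  sig = ⟨2 | 0⟩
  P={0,1}:  v_{0} + v_{1} = v_{3}  →  sig = ⟨2 | 1⟩
  P={1,2}:  v_{1} + v_{2} = v_{9}  →  sig = ⟨2 | 1⟩
  P={5,6}:  v_{5} + v_{6} = v_{4}  →  sig = ⟨2 | 1⟩
  P={0,9}:  v_{0} + v_{9} = v_{2} + v_{3}  →  sig = ⟨2 | 1 1⟩
  P={3,7,8}:  v_{3} + v_{7} + v_{8} = 0  →  sig = ⟨3 | 0⟩
  P={2,3,4}:  v_{2} + v_{3} + v_{4} = v_{0}  →  sig = ⟨3 | 1⟩
  P={0,7,8}:  v_{0} + v_{7} + v_{8} = v_{2} + v_{4}  →  sig = ⟨3 | 1 1⟩

Signatures (|P|; sorted positive RHS coefficients), sorted:
    |P|=2: 5 collections, coeffs (), (1), (1), (1), (1,1)
    |P|=3: 3 collections, coeffs (), (1), (1,1)


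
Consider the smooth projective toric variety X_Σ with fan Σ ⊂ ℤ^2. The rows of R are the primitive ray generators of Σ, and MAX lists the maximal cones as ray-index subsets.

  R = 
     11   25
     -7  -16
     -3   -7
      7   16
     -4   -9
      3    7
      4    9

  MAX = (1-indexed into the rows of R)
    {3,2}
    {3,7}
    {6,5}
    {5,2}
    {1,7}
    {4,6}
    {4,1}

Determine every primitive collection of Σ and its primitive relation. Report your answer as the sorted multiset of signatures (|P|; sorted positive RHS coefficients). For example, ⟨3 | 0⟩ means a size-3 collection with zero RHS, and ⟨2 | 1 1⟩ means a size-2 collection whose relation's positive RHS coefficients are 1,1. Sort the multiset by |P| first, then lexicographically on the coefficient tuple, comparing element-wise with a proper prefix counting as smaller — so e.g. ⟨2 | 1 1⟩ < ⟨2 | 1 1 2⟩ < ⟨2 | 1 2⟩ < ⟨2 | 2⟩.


|primitive collections| = 14. Relations:

  • {2,4}:  v_{2} + v_{4} = 0  so sig = ⟨2 | 0⟩
  • {3,6}:  v_{3} + v_{6} = 0  so sig = ⟨2 | 0⟩
  • {5,7}:  v_{5} + v_{7} = 0  so sig = ⟨2 | 0⟩
  • {1,2}:  v_{1} + v_{2} = v_{7}  so sig = ⟨2 | 1⟩
  • {1,5}:  v_{1} + v_{5} = v_{4}  so sig = ⟨2 | 1⟩
  • {2,6}:  v_{2} + v_{6} = v_{5}  so sig = ⟨2 | 1⟩
  • {2,7}:  v_{2} + v_{7} = v_{3}  so sig = ⟨2 | 1⟩
  • {3,4}:  v_{3} + v_{4} = v_{7}  so sig = ⟨2 | 1⟩
  • {3,5}:  v_{3} + v_{5} = v_{2}  so sig = ⟨2 | 1⟩
  • {4,5}:  v_{4} + v_{5} = v_{6}  so sig = ⟨2 | 1⟩
  • {4,7}:  v_{4} + v_{7} = v_{1}  so sig = ⟨2 | 1⟩
  • {6,7}:  v_{6} + v_{7} = v_{4}  so sig = ⟨2 | 1⟩
  • {1,3}:  v_{1} + v_{3} = 2·v_{7}  so sig = ⟨2 | 2⟩
  • {1,6}:  v_{1} + v_{6} = 2·v_{4}  so sig = ⟨2 | 2⟩

Signatures (|P|; sorted positive RHS coefficients), sorted:
{ ⟨2 | 0⟩ ×3,  ⟨2 | 1⟩ ×9,  ⟨2 | 2⟩ ×2 }


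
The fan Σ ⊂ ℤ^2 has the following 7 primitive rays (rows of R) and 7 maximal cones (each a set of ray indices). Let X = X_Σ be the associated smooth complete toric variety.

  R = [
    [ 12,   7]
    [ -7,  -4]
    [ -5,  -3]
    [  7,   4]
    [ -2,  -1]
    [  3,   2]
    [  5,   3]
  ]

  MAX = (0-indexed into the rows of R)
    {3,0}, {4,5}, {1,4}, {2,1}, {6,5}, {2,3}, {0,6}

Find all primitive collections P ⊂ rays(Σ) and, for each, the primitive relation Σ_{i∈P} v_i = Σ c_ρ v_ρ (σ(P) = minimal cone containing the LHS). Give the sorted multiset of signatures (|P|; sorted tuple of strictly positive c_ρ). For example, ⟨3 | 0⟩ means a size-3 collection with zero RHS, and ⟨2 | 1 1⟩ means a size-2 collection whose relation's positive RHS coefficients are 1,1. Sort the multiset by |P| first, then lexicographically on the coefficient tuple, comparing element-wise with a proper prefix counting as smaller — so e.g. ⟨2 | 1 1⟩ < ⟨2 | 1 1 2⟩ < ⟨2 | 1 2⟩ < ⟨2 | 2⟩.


14 minimal non-faces of Δ(Σ) (on 7 rays):

  P={1,3}:  v_{1} + v_{3} = 0 — sig = ⟨2 | 0⟩
  P={2,6}:  v_{2} + v_{6} = 0 — sig = ⟨2 | 0⟩
  P={0,1}:  v_{0} + v_{1} = v_{6} — sig = ⟨2 | 1⟩
  P={0,2}:  v_{0} + v_{2} = v_{3} — sig = ⟨2 | 1⟩
  P={1,6}:  v_{1} + v_{6} = v_{4} — sig = ⟨2 | 1⟩
  P={2,4}:  v_{2} + v_{4} = v_{1} — sig = ⟨2 | 1⟩
  P={2,5}:  v_{2} + v_{5} = v_{4} — sig = ⟨2 | 1⟩
  P={3,4}:  v_{3} + v_{4} = v_{6} — sig = ⟨2 | 1⟩
  P={3,6}:  v_{3} + v_{6} = v_{0} — sig = ⟨2 | 1⟩
  P={4,6}:  v_{4} + v_{6} = v_{5} — sig = ⟨2 | 1⟩
  P={0,4}:  v_{0} + v_{4} = 2·v_{6} — sig = ⟨2 | 2⟩
  P={1,5}:  v_{1} + v_{5} = 2·v_{4} — sig = ⟨2 | 2⟩
  P={3,5}:  v_{3} + v_{5} = 2·v_{6} — sig = ⟨2 | 2⟩
  P={0,5}:  v_{0} + v_{5} = 3·v_{6} — sig = ⟨2 | 3⟩

Sorted signature multiset PRS(X):
[⟨2 | 0⟩, ⟨2 | 0⟩, ⟨2 | 1⟩, ⟨2 | 1⟩, ⟨2 | 1⟩, ⟨2 | 1⟩, ⟨2 | 1⟩, ⟨2 | 1⟩, ⟨2 | 1⟩, ⟨2 | 1⟩, ⟨2 | 2⟩, ⟨2 | 2⟩, ⟨2 | 2⟩, ⟨2 | 3⟩]


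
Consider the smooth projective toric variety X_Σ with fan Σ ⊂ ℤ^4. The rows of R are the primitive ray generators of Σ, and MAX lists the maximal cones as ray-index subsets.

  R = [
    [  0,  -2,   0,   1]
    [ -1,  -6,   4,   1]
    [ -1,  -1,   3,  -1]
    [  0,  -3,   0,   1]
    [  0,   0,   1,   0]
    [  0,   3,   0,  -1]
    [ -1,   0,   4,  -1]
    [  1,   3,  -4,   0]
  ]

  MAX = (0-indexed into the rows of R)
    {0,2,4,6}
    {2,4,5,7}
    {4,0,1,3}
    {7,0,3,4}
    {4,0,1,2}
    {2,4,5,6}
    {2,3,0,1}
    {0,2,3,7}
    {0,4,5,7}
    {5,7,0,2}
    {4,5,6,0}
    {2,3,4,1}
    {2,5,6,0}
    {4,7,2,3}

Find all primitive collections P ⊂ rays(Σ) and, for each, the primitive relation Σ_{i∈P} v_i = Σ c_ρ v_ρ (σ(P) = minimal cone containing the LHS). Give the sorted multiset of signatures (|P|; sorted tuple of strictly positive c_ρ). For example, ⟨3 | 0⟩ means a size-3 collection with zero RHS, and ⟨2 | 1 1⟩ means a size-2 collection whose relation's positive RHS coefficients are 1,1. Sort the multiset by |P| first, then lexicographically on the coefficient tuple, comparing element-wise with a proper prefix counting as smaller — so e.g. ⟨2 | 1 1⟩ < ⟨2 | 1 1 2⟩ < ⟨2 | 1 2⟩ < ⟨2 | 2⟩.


Σ has 9 primitive collections:

  P={3,5}:  v_{3} + v_{5} = 0  ⇒ sig = ⟨2 | 0⟩
  P={1,7}:  v_{1} + v_{7} = v_{3}  ⇒ sig = ⟨2 | 1⟩
  P={6,7}:  v_{6} + v_{7} = v_{5}  ⇒ sig = ⟨2 | 1⟩
  P={1,5}:  v_{1} + v_{5} = v_{0} + v_{2} + v_{4}  ⇒ sig = ⟨2 | 1 1 1⟩
  P={3,6}:  v_{3} + v_{6} = v_{0} + v_{2} + v_{4}  ⇒ sig = ⟨2 | 1 1 1⟩
  P={1,6}:  v_{1} + v_{6} = 2·v_{0} + 2·v_{2} + 2·v_{4}  ⇒ sig = ⟨2 | 2 2 2⟩
  P={0,2,4,7}:  v_{0} + v_{2} + v_{4} + v_{7} = 0  ⇒ sig = ⟨4 | 0⟩
  P={0,2,3,4}:  v_{0} + v_{2} + v_{3} + v_{4} = v_{1}  ⇒ sig = ⟨4 | 1⟩
  P={0,2,4,5}:  v_{0} + v_{2} + v_{4} + v_{5} = v_{6}  ⇒ sig = ⟨4 | 1⟩

so the primitive-relation signature multiset is
    ⟨2 | 0⟩
    ⟨2 | 1⟩
    ⟨2 | 1⟩
    ⟨2 | 1 1 1⟩
    ⟨2 | 1 1 1⟩
    ⟨2 | 2 2 2⟩
    ⟨4 | 0⟩
    ⟨4 | 1⟩
    ⟨4 | 1⟩


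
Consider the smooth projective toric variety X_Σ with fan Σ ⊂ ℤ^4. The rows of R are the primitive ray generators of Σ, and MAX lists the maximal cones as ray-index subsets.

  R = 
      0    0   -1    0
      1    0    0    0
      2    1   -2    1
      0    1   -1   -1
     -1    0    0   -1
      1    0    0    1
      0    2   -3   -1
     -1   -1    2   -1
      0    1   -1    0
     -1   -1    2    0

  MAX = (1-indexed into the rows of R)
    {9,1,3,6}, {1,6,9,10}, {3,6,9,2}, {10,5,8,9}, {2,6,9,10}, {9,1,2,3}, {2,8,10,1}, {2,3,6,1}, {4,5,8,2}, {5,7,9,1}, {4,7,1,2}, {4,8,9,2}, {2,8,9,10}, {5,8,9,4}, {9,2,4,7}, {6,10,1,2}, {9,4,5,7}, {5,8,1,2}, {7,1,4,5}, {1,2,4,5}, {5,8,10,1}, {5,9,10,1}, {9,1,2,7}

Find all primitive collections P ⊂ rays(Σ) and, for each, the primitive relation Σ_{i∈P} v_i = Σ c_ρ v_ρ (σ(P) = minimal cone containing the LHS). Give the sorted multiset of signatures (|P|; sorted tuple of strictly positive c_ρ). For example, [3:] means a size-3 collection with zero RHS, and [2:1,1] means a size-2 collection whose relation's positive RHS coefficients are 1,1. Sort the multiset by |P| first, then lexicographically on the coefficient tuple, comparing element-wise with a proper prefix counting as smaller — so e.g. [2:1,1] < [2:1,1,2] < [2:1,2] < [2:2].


Δ(Σ) — 10 vertices, 20 min non-faces:

  {5,6}:  v_{5} + v_{6} = 0  ⇒ sig = [2:]
  {3,8}:  v_{3} + v_{8} = v_{2}  ⇒ sig = [2:1]
  {3,10}:  v_{3} + v_{10} = v_{6}  ⇒ sig = [2:1]
  {4,6}:  v_{4} + v_{6} = v_{2} + v_{9}  ⇒ sig = [2:1,1]
  {4,10}:  v_{4} + v_{10} = v_{8} + v_{9}  ⇒ sig = [2:1,1]
  {6,8}:  v_{6} + v_{8} = v_{2} + v_{10}  ⇒ sig = [2:1,1]
  {7,8}:  v_{7} + v_{8} = v_{4} + v_{5}  ⇒ sig = [2:1,1]
  {7,10}:  v_{7} + v_{10} = v_{5} + v_{9}  ⇒ sig = [2:1,1]
  {3,5}:  v_{3} + v_{5} = v_{1} + v_{2} + v_{9}  ⇒ sig = [2:1,1,1]
  {6,7}:  v_{6} + v_{7} = v_{1} + v_{2} + 2·v_{9}  ⇒ sig = [2:1,1,2]
  {3,4}:  v_{3} + v_{4} = v_{1} + 2·v_{2} + 2·v_{9}  ⇒ sig = [2:1,2,2]
  {3,7}:  v_{3} + v_{7} = 2·v_{1} + 2·v_{2} + 3·v_{9}  ⇒ sig = [2:2,2,3]
  {1,4,9}:  v_{1} + v_{4} + v_{9} = v_{7}  ⇒ sig = [3:1]
  {1,8,9}:  v_{1} + v_{8} + v_{9} = v_{5}  ⇒ sig = [3:1]
  {2,5,9}:  v_{2} + v_{5} + v_{9} = v_{4}  ⇒ sig = [3:1]
  {2,5,10}:  v_{2} + v_{5} + v_{10} = v_{8}  ⇒ sig = [3:1]
  {1,4,8}:  v_{1} + v_{4} + v_{8} = v_{2} + 2·v_{5}  ⇒ sig = [3:1,2]
  {2,5,7}:  v_{2} + v_{5} + v_{7} = v_{1} + 2·v_{4}  ⇒ sig = [3:1,2]
  {1,2,9,10}:  v_{1} + v_{2} + v_{9} + v_{10} = 0  ⇒ sig = [4:]
  {1,2,6,9}:  v_{1} + v_{2} + v_{6} + v_{9} = v_{3}  ⇒ sig = [4:1]

Signatures (|P|; sorted positive RHS coefficients), sorted:
    |P|=2: 12 collections, coeffs (), (1), (1), (1,1), (1,1), (1,1), (1,1), (1,1), (1,1,1), (1,1,2), (1,2,2), (2,2,3)
    |P|=3: 6 collections, coeffs (1), (1), (1), (1), (1,2), (1,2)
    |P|=4: 2 collections, coeffs (), (1)


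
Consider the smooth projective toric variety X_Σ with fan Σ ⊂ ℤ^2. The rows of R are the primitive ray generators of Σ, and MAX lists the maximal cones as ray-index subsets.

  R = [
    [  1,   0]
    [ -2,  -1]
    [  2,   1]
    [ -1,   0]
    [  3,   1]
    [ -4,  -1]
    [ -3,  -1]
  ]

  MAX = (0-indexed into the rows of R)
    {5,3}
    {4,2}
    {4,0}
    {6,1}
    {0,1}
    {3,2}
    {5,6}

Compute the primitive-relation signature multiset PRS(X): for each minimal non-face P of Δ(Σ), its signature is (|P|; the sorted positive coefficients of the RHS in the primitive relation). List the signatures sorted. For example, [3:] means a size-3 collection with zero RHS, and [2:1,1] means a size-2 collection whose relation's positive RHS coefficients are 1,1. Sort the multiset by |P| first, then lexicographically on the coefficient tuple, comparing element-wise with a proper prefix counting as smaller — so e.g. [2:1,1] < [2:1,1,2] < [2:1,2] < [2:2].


The 14 primitive collections of Σ (r=7, n=2):

  • {0,3}:  v_{0} + v_{3} = 0 ; sig = [2:]
  • {1,2}:  v_{1} + v_{2} = 0 ; sig = [2:]
  • {4,6}:  v_{4} + v_{6} = 0 ; sig = [2:]
  • {0,2}:  v_{0} + v_{2} = v_{4} ; sig = [2:1]
  • {0,5}:  v_{0} + v_{5} = v_{6} ; sig = [2:1]
  • {0,6}:  v_{0} + v_{6} = v_{1} ; sig = [2:1]
  • {1,3}:  v_{1} + v_{3} = v_{6} ; sig = [2:1]
  • {1,4}:  v_{1} + v_{4} = v_{0} ; sig = [2:1]
  • {2,6}:  v_{2} + v_{6} = v_{3} ; sig = [2:1]
  • {3,4}:  v_{3} + v_{4} = v_{2} ; sig = [2:1]
  • {3,6}:  v_{3} + v_{6} = v_{5} ; sig = [2:1]
  • {4,5}:  v_{4} + v_{5} = v_{3} ; sig = [2:1]
  • {1,5}:  v_{1} + v_{5} = 2·v_{6} ; sig = [2:2]
  • {2,5}:  v_{2} + v_{5} = 2·v_{3} ; sig = [2:2]

so the primitive-relation signature multiset is
    [2:]
    [2:]
    [2:]
    [2:1]
    [2:1]
    [2:1]
    [2:1]
    [2:1]
    [2:1]
    [2:1]
    [2:1]
    [2:1]
    [2:2]
    [2:2]


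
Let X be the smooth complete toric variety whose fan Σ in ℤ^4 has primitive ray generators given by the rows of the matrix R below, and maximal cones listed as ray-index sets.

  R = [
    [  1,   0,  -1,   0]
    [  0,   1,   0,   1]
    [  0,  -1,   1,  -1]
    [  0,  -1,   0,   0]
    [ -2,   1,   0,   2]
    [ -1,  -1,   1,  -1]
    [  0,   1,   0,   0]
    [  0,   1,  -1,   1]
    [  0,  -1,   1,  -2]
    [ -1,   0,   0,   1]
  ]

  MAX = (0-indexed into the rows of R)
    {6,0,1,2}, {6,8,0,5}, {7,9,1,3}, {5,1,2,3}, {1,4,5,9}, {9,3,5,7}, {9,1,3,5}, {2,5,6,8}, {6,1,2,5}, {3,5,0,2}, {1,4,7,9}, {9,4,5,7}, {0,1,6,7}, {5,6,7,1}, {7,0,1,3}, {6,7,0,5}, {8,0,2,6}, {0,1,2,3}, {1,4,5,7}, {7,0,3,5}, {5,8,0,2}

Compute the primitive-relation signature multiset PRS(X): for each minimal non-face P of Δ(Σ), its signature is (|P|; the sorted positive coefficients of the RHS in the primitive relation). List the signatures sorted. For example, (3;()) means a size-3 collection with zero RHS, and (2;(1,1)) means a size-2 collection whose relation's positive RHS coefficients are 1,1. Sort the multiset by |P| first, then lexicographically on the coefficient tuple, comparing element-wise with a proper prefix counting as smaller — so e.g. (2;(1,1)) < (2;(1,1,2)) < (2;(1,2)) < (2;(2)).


Δ(Σ) — 10 vertices, 18 min non-faces:

  P = {2,7}:  v_{2} + v_{7} = 0  so sig = (2;())
  P = {3,6}:  v_{3} + v_{6} = 0  so sig = (2;())
  P = {8,9}:  v_{8} + v_{9} = v_{5}  so sig = (2;(1))
  P = {0,4}:  v_{0} + v_{4} = v_{7} + v_{9}  so sig = (2;(1,1))
  P = {0,9}:  v_{0} + v_{9} = v_{3} + v_{7}  so sig = (2;(1,1))
  P = {1,8}:  v_{1} + v_{8} = v_{2} + v_{6}  so sig = (2;(1,1))
  P = {2,4}:  v_{2} + v_{4} = v_{1} + v_{5} + v_{9}  so sig = (2;(1,1,1))
  P = {2,9}:  v_{2} + v_{9} = v_{1} + v_{3} + v_{5}  so sig = (2;(1,1,1))
  P = {3,8}:  v_{3} + v_{8} = v_{0} + v_{2} + v_{5}  so sig = (2;(1,1,1))
  P = {6,9}:  v_{6} + v_{9} = v_{1} + v_{5} + v_{7}  so sig = (2;(1,1,1))
  P = {7,8}:  v_{7} + v_{8} = v_{0} + v_{5} + v_{6}  so sig = (2;(1,1,1))
  P = {4,8}:  v_{4} + v_{8} = v_{1} + 2·v_{5} + v_{7}  so sig = (2;(1,1,2))
  P = {3,4}:  v_{3} + v_{4} = 2·v_{9}  so sig = (2;(2))
  P = {4,6}:  v_{4} + v_{6} = 2·v_{1} + 2·v_{5} + 2·v_{7}  so sig = (2;(2,2,2))
  P = {0,1,5}:  v_{0} + v_{1} + v_{5} = 0  so sig = (3;())
  P = {0,2,5,6}:  v_{0} + v_{2} + v_{5} + v_{6} = v_{8}  so sig = (4;(1))
  P = {1,3,5,7}:  v_{1} + v_{3} + v_{5} + v_{7} = v_{9}  so sig = (4;(1))
  P = {1,5,7,9}:  v_{1} + v_{5} + v_{7} + v_{9} = v_{4}  so sig = (4;(1))

Sorted signature multiset PRS(X):
[(2;()), (2;()), (2;(1)), (2;(1,1)), (2;(1,1)), (2;(1,1)), (2;(1,1,1)), (2;(1,1,1)), (2;(1,1,1)), (2;(1,1,1)), (2;(1,1,1)), (2;(1,1,2)), (2;(2)), (2;(2,2,2)), (3;()), (4;(1)), (4;(1)), (4;(1))]


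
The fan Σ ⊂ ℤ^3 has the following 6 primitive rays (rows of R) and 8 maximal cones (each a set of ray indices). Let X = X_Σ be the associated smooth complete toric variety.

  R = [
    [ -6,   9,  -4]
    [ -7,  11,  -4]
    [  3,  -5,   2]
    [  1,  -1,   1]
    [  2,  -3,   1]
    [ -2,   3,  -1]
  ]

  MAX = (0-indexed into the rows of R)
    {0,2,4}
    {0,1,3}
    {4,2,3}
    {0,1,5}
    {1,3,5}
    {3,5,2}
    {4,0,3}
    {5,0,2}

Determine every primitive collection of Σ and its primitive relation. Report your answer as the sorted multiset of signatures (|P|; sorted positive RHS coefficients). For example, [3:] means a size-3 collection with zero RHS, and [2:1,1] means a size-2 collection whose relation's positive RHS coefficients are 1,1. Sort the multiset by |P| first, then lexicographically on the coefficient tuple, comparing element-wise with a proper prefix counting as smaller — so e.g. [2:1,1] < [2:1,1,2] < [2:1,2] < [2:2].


5 collections generate NE(X_Σ); each relation:

  • {4,5}:  v_{4} + v_{5} = 0  so sig = [2:]
  • {1,4}:  v_{1} + v_{4} = v_{0} + v_{3}  so sig = [2:1,1]
  • {1,2}:  v_{1} + v_{2} = 2·v_{5}  so sig = [2:2]
  • {0,2,3}:  v_{0} + v_{2} + v_{3} = v_{5}  so sig = [3:1]
  • {0,3,5}:  v_{0} + v_{3} + v_{5} = v_{1}  so sig = [3:1]

Signatures (|P|; sorted positive RHS coefficients), sorted:
[[2:], [2:1,1], [2:2], [3:1], [3:1]]


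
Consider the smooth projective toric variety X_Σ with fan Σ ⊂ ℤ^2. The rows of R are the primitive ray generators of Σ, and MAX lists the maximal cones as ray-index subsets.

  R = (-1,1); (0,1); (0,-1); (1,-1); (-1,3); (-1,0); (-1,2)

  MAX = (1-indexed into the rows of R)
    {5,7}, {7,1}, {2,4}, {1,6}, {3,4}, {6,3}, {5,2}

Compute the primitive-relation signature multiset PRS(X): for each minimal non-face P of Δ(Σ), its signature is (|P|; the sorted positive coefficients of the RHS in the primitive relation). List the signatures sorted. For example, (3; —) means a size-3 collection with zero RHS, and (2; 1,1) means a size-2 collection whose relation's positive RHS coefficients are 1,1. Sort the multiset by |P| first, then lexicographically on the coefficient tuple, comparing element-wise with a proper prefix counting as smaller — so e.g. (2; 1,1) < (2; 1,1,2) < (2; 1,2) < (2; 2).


Δ(Σ) — 7 vertices, 14 min non-faces:

  P={1,4}:  v_{1} + v_{4} = 0 ; sig = (2; —)
  P={2,3}:  v_{2} + v_{3} = 0 ; sig = (2; —)
  P={1,2}:  v_{1} + v_{2} = v_{7} ; sig = (2; 1)
  P={1,3}:  v_{1} + v_{3} = v_{6} ; sig = (2; 1)
  P={2,6}:  v_{2} + v_{6} = v_{1} ; sig = (2; 1)
  P={2,7}:  v_{2} + v_{7} = v_{5} ; sig = (2; 1)
  P={3,5}:  v_{3} + v_{5} = v_{7} ; sig = (2; 1)
  P={3,7}:  v_{3} + v_{7} = v_{1} ; sig = (2; 1)
  P={4,6}:  v_{4} + v_{6} = v_{3} ; sig = (2; 1)
  P={4,7}:  v_{4} + v_{7} = v_{2} ; sig = (2; 1)
  P={5,6}:  v_{5} + v_{6} = v_{1} + v_{7} ; sig = (2; 1,1)
  P={1,5}:  v_{1} + v_{5} = 2·v_{7} ; sig = (2; 2)
  P={4,5}:  v_{4} + v_{5} = 2·v_{2} ; sig = (2; 2)
  P={6,7}:  v_{6} + v_{7} = 2·v_{1} ; sig = (2; 2)

Hence PRS(X_Σ) =
    |P|=2: 14 collections, coeffs (), (), (1), (1), (1), (1), (1), (1), (1), (1), (1,1), (2), (2), (2)


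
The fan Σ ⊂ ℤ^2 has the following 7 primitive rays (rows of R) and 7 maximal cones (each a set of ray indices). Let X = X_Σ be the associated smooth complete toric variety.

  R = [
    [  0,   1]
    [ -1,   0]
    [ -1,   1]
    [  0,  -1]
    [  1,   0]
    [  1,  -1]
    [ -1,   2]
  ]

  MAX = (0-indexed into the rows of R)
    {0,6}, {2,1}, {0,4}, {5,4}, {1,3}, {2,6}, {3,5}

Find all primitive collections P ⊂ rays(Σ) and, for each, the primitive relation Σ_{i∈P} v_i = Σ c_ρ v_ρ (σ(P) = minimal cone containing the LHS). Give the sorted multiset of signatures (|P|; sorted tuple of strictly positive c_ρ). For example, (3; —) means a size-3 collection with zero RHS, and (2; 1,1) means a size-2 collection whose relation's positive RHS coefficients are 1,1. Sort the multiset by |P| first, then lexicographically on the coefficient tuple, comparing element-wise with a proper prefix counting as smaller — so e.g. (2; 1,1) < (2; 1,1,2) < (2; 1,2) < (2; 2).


Σ has 14 primitive collections:

  P={0,3}:  v_{0} + v_{3} = 0  so sig = (2; —)
  P={1,4}:  v_{1} + v_{4} = 0  so sig = (2; —)
  P={2,5}:  v_{2} + v_{5} = 0  so sig = (2; —)
  P={0,1}:  v_{0} + v_{1} = v_{2}  so sig = (2; 1)
  P={0,2}:  v_{0} + v_{2} = v_{6}  so sig = (2; 1)
  P={0,5}:  v_{0} + v_{5} = v_{4}  so sig = (2; 1)
  P={1,5}:  v_{1} + v_{5} = v_{3}  so sig = (2; 1)
  P={2,3}:  v_{2} + v_{3} = v_{1}  so sig = (2; 1)
  P={2,4}:  v_{2} + v_{4} = v_{0}  so sig = (2; 1)
  P={3,4}:  v_{3} + v_{4} = v_{5}  so sig = (2; 1)
  P={3,6}:  v_{3} + v_{6} = v_{2}  so sig = (2; 1)
  P={5,6}:  v_{5} + v_{6} = v_{0}  so sig = (2; 1)
  P={1,6}:  v_{1} + v_{6} = 2·v_{2}  so sig = (2; 2)
  P={4,6}:  v_{4} + v_{6} = 2·v_{0}  so sig = (2; 2)

Hence PRS(X_Σ) =
    |P|=2: 14 collections, coeffs (), (), (), (1), (1), (1), (1), (1), (1), (1), (1), (1), (2), (2)
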